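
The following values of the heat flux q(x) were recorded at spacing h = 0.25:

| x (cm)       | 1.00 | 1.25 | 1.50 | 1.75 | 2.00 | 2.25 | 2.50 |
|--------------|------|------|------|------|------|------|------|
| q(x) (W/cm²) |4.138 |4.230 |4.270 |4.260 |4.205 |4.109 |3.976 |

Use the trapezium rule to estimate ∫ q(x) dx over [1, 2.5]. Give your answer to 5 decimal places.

h = 0.25, n = 6.
(h/2)·[y₀ + 2y₁ + 2y₂ + 2y₃ + 2y₄ + 2y₅ + y₆] = 0.125·(50.262) = 6.28275.

6.28275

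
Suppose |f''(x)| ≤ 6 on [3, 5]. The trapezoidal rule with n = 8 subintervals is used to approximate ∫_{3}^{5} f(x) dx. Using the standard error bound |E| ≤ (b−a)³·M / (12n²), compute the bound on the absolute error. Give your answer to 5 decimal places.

0.06250

|E| ≤ (2)³·6 / (12·8²) = 48/768 = 0.06250.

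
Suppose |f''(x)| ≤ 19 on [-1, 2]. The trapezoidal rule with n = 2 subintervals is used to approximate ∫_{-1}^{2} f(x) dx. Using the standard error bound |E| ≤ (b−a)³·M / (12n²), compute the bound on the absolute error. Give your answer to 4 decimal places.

|E| ≤ (3)³·19 / (12·2²) = 513/48 = 10.6875.

10.6875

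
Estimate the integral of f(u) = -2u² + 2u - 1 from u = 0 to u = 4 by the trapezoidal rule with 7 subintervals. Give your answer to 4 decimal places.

h = (4 − 0)/7 = 0.571429.
Nodes u₀,…,u₇ = 0, 0.571429, 1.142857, 1.714286, 2.285714, 2.857143, 3.428571, 4.
f(u) = -2u² + 2u - 1: f₀=-1, f₁=-0.510204, f₂=-1.326531, f₃=-3.448980, f₄=-6.877551, f₅=-11.612245, f₆=-17.653061, f₇=-25.
(h/2)·[f₀ + 2f₁ + 2f₂ + 2f₃ + 2f₄ + 2f₅ + 2f₆ + f₇] = 0.285714·(-108.857143) = -31.1020.

-31.1020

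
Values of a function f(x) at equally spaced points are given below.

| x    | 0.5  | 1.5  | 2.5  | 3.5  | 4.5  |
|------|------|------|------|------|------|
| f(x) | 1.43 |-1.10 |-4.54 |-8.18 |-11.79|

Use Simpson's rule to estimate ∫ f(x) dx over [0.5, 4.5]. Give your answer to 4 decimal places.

-18.8533

h = 1, n = 4.
(h/3)·[y₀ + 4y₁ + 2y₂ + 4y₃ + y₄] = 0.333333·(-56.56) = -18.8533.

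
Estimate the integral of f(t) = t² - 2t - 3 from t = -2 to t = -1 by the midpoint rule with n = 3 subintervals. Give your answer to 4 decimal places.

h = (-1 − (-2))/3 = 0.333333.
Midpoints m₁,…,m₃ = -1.833333, -1.5, -1.166667.
f(m₁)=4.027778, f(m₂)=2.25, f(m₃)=0.694444.
h·[f(m₁) + f(m₂) + f(m₃)] = 0.333333·(6.972222) = 2.3241.

2.3241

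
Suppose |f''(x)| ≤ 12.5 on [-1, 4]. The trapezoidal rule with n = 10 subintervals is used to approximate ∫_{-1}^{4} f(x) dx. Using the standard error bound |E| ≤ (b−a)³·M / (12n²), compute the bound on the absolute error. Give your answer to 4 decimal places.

|E| ≤ (5)³·12.5 / (12·10²) = 1562.5/1200 = 1.3021.

1.3021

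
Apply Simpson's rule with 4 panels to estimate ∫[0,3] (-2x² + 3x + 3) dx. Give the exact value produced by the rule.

4.5

h = (3 − 0)/4 = 0.75.
Nodes x₀,…,x₄ = 0, 0.75, 1.5, 2.25, 3.
f(x) = -2x² + 3x + 3: f₀=3, f₁=4.125, f₂=3, f₃=-0.375, f₄=-6.
(h/3)·[f₀ + 4f₁ + 2f₂ + 4f₃ + f₄] = 0.25·(18) = 4.5.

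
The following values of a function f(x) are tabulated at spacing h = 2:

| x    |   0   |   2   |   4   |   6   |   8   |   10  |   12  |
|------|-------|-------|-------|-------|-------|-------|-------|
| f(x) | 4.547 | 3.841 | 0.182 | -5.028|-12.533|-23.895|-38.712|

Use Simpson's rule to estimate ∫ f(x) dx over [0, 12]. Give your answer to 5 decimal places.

-106.13000

h = 2, n = 6.
(h/3)·[y₀ + 4y₁ + 2y₂ + 4y₃ + 2y₄ + 4y₅ + y₆] = 0.666667·(-159.195) = -106.13000.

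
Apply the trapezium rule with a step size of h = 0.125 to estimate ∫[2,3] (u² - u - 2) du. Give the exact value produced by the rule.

h = (3 − 2)/8 = 0.125.
Nodes u₀,…,u₈ = 2, 2.125, 2.25, 2.375, 2.5, 2.625, 2.75, 2.875, 3.
f(u) = u² - u - 2: f₀=0, f₁=0.390625, f₂=0.8125, f₃=1.265625, f₄=1.75, f₅=2.265625, f₆=2.8125, f₇=3.390625, f₈=4.
(h/2)·[f₀ + 2f₁ + 2f₂ + 2f₃ + 2f₄ + 2f₅ + 2f₆ + 2f₇ + f₈] = 0.0625·(29.375) = 1.8359375.

1.8359375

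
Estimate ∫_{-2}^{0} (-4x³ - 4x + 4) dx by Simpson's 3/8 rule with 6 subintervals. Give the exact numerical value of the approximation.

32

h = (0 − (-2))/6 = 0.333333.
Nodes x₀,…,x₆ = -2, -1.666667, -1.333333, -1, -0.666667, -0.333333, 0.
f(x) = -4x³ - 4x + 4: f₀=44, f₁=29.185185, f₂=18.814815, f₃=12, f₄=7.851852, f₅=5.481481, f₆=4.
(3h/8)·[f₀ + 3f₁ + 3f₂ + 2f₃ + 3f₄ + 3f₅ + f₆] = 0.125·(256) = 32.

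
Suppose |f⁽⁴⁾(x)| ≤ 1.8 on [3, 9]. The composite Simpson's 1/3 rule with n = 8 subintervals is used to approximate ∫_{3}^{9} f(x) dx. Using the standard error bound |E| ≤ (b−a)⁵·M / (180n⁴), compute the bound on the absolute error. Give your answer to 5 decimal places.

|E| ≤ (6)⁵·1.8 / (180·8⁴) = 13996.8/737280 = 0.01898.

0.01898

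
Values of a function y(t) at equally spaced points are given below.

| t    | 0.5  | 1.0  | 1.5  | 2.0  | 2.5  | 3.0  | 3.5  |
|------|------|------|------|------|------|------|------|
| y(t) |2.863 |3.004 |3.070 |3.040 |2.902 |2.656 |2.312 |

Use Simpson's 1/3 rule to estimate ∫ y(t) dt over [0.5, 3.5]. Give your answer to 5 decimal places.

h = 0.5, n = 6.
(h/3)·[y₀ + 4y₁ + 2y₂ + 4y₃ + 2y₄ + 4y₅ + y₆] = 0.166667·(51.919) = 8.65317.

8.65317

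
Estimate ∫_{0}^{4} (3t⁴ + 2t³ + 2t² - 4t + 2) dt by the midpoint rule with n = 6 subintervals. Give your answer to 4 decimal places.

744.8395

h = (4 − 0)/6 = 0.666667.
Midpoints m₁,…,m₆ = 0.333333, 1, 1.666667, 2.333333, 3, 3.666667.
f(m₁)=1, f(m₂)=5, f(m₃)=33.296296, f(m₄)=117.888889, f(m₅)=305, f(m₆)=655.074074.
h·[f(m₁) + f(m₂) + f(m₃) + f(m₄) + f(m₅) + f(m₆)] = 0.666667·(1117.259259) = 744.8395.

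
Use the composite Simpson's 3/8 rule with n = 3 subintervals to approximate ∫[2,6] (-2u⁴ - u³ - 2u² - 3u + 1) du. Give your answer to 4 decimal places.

h = (6 − 2)/3 = 1.333333.
Nodes u₀,…,u₃ = 2, 3.333333, 4.666667, 6.
f(u) = -2u⁴ - u³ - 2u² - 3u + 1: f₀=-53, f₁=-315.172840, f₂=-1106.728395, f₃=-2897.
(3h/8)·[f₀ + 3f₁ + 3f₂ + f₃] = 0.5·(-7215.703704) = -3607.8519.

-3607.8519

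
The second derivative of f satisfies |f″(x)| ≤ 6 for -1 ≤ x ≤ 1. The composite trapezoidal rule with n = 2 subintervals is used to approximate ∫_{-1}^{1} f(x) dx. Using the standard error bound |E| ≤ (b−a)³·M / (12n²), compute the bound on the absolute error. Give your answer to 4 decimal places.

|E| ≤ (2)³·6 / (12·2²) = 48/48 = 1.0000.

1.0000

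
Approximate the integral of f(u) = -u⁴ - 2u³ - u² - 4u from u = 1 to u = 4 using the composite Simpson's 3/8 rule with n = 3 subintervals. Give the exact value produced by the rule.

h = (4 − 1)/3 = 1.
Nodes u₀,…,u₃ = 1, 2, 3, 4.
f(u) = -u⁴ - 2u³ - u² - 4u: f₀=-8, f₁=-44, f₂=-156, f₃=-416.
(3h/8)·[f₀ + 3f₁ + 3f₂ + f₃] = 0.375·(-1024) = -384.

-384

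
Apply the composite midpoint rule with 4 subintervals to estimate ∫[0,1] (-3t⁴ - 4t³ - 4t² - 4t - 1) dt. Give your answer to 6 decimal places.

-5.850342

h = (1 − 0)/4 = 0.25.
Midpoints m₁,…,m₄ = 0.125, 0.375, 0.625, 0.875.
f(m₁)=-1.571044921875, f(m₂)=-3.332763671875, f(m₃)=-6.496826171875, f(m₄)=-12.000732421875.
h·[f(m₁) + f(m₂) + f(m₃) + f(m₄)] = 0.25·(-23.4013671875) = -5.850342.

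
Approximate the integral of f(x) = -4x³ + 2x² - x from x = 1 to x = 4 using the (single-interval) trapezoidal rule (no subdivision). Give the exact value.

-346.5

T = (b−a)/2 · [f(1) + f(4)] = 1.5·[(-3) + (-228)] = -346.5.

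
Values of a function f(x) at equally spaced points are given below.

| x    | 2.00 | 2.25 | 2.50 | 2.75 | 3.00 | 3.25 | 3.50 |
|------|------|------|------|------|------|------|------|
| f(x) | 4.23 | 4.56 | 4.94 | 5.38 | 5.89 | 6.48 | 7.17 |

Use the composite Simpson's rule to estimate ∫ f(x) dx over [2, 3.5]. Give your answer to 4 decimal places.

h = 0.25, n = 6.
(h/3)·[y₀ + 4y₁ + 2y₂ + 4y₃ + 2y₄ + 4y₅ + y₆] = 0.083333·(98.74) = 8.2283.

8.2283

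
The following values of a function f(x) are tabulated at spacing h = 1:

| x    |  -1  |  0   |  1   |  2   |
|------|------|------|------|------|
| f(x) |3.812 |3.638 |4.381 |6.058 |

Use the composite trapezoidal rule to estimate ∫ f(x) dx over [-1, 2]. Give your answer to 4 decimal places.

h = 1, n = 3.
(h/2)·[y₀ + 2y₁ + 2y₂ + y₃] = 0.5·(25.908) = 12.9540.

12.9540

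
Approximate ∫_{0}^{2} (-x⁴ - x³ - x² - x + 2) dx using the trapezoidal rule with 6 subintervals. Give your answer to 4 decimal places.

h = (2 − 0)/6 = 0.333333.
Nodes x₀,…,x₆ = 0, 0.333333, 0.666667, 1, 1.333333, 1.666667, 2.
f(x) = -x⁴ - x³ - x² - x + 2: f₀=2, f₁=1.506173, f₂=0.395062, f₃=-2, f₄=-6.641975, f₅=-14.790123, f₆=-28.
(h/2)·[f₀ + 2f₁ + 2f₂ + 2f₃ + 2f₄ + 2f₅ + f₆] = 0.166667·(-69.061728) = -11.5103.

-11.5103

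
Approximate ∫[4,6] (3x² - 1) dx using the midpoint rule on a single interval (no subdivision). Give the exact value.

M = (b−a)·f(5) = 2·(74) = 148.

148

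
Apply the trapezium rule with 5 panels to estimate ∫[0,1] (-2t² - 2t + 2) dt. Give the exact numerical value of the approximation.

0.32

h = (1 − 0)/5 = 0.2.
Nodes t₀,…,t₅ = 0, 0.2, 0.4, 0.6, 0.8, 1.
f(t) = -2t² - 2t + 2: f₀=2, f₁=1.52, f₂=0.88, f₃=0.08, f₄=-0.88, f₅=-2.
(h/2)·[f₀ + 2f₁ + 2f₂ + 2f₃ + 2f₄ + f₅] = 0.1·(3.2) = 0.32.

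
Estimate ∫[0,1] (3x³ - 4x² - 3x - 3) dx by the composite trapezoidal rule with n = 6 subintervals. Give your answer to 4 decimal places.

h = (1 − 0)/6 = 0.166667.
Nodes x₀,…,x₆ = 0, 0.166667, 0.333333, 0.5, 0.666667, 0.833333, 1.
f(x) = 3x³ - 4x² - 3x - 3: f₀=-3, f₁=-3.597222, f₂=-4.333333, f₃=-5.125, f₄=-5.888889, f₅=-6.541667, f₆=-7.
(h/2)·[f₀ + 2f₁ + 2f₂ + 2f₃ + 2f₄ + 2f₅ + f₆] = 0.083333·(-60.972222) = -5.0810.

-5.0810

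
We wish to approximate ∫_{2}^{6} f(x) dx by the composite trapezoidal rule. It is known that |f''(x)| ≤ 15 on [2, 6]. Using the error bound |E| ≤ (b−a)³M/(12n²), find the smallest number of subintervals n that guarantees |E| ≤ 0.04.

Need 960/(12n²) ≤ 0.04.
n² ≥ 960/(12·0.04) = 2000 ⇒ n ≥ 44.7214, so the smallest n is 45.

45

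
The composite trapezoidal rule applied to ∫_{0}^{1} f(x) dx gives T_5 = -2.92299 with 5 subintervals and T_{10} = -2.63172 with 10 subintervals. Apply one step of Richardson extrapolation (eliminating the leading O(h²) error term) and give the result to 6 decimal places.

R = (4·T_{10} − T_5) / 3 = (4·(-2.63172) − (-2.92299))/3 = (-7.60389)/3 = -2.534630.

-2.534630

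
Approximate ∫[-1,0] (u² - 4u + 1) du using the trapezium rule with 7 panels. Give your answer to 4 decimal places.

h = (0 − (-1))/7 = 0.142857.
Nodes u₀,…,u₇ = -1, -0.857143, -0.714286, -0.571429, -0.428571, -0.285714, -0.142857, 0.
f(u) = u² - 4u + 1: f₀=6, f₁=5.163265, f₂=4.367347, f₃=3.612245, f₄=2.897959, f₅=2.224490, f₆=1.591837, f₇=1.
(h/2)·[f₀ + 2f₁ + 2f₂ + 2f₃ + 2f₄ + 2f₅ + 2f₆ + f₇] = 0.071429·(46.714286) = 3.3367.

3.3367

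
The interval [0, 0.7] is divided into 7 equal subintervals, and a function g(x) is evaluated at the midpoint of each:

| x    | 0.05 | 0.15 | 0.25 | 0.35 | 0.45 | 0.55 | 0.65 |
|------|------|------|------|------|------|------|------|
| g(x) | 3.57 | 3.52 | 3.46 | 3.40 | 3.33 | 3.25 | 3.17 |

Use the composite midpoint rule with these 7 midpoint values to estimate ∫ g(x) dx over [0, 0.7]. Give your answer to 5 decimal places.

h = 0.1, n = 7.
h·[y(m₁) + y(m₂) + y(m₃) + y(m₄) + y(m₅) + y(m₆) + y(m₇)] = 0.1·(23.70) = 2.37000.

2.37000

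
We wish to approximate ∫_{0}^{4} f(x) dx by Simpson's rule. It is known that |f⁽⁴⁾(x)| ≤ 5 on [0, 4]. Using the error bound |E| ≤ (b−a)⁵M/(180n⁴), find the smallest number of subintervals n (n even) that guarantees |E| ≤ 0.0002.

20

Need 5120/(180n⁴) ≤ 0.0002.
n⁴ ≥ 5120/(180·0.0002) = 142222 ⇒ n ≥ 19.4197, so the smallest even n is 20. (n must be even for Simpson's rule.)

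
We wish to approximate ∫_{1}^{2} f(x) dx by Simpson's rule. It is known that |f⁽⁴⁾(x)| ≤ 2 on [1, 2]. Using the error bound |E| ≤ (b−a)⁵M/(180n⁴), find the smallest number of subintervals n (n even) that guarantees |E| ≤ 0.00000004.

Need 2/(180n⁴) ≤ 0.00000004.
n⁴ ≥ 2/(180·0.00000004) = 277778 ⇒ n ≥ 22.9575, so the smallest even n is 24. (n must be even for Simpson's rule.)

24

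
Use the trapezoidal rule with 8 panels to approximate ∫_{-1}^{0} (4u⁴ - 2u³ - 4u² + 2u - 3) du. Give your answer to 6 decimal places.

h = (0 − (-1))/8 = 0.125.
Nodes u₀,…,u₈ = -1, -0.875, -0.75, -0.625, -0.5, -0.375, -0.25, -0.125, 0.
f(u) = 4u⁴ - 2u³ - 4u² + 2u - 3: f₀=-3, f₁=-4.1279296875, f₂=-4.640625, f₃=-4.7138671875, f₄=-4.5, f₅=-4.1279296875, f₆=-3.703125, f₇=-3.3076171875, f₈=-3.
(h/2)·[f₀ + 2f₁ + 2f₂ + 2f₃ + 2f₄ + 2f₅ + 2f₆ + 2f₇ + f₈] = 0.0625·(-64.2421875) = -4.015137.

-4.015137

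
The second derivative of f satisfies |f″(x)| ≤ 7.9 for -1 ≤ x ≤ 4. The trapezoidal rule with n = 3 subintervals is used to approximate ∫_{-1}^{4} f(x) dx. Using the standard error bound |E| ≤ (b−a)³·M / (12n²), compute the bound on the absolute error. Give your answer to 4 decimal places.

9.1435

|E| ≤ (5)³·7.9 / (12·3²) = 987.5/108 = 9.1435.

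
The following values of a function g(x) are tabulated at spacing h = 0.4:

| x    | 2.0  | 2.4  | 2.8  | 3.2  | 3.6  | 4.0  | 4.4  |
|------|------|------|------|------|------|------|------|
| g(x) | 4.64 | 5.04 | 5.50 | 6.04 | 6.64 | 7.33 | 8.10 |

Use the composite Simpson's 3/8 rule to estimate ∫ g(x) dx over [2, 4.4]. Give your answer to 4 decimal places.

14.7525

h = 0.4, n = 6.
(3h/8)·[y₀ + 3y₁ + 3y₂ + 2y₃ + 3y₄ + 3y₅ + y₆] = 0.15·(98.35) = 14.7525.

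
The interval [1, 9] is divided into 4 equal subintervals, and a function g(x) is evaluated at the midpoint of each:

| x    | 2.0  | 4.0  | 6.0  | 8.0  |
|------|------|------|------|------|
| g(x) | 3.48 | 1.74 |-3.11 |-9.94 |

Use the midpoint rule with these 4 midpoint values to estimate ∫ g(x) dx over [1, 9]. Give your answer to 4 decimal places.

h = 2, n = 4.
h·[y(m₁) + y(m₂) + y(m₃) + y(m₄)] = 2·(-7.83) = -15.6600.

-15.6600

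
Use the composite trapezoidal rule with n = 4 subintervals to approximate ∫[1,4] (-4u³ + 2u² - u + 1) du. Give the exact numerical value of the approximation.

h = (4 − 1)/4 = 0.75.
Nodes u₀,…,u₄ = 1, 1.75, 2.5, 3.25, 4.
f(u) = -4u³ + 2u² - u + 1: f₀=-2, f₁=-16.0625, f₂=-51.5, f₃=-118.4375, f₄=-227.
(h/2)·[f₀ + 2f₁ + 2f₂ + 2f₃ + f₄] = 0.375·(-601) = -225.375.

-225.375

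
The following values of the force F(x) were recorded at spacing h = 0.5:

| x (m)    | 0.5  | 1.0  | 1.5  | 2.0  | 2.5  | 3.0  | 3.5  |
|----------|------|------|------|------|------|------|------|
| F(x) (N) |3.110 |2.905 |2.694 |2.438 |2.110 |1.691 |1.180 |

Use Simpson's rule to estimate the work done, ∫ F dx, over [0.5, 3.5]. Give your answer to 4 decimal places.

h = 0.5, n = 6.
(h/3)·[y₀ + 4y₁ + 2y₂ + 4y₃ + 2y₄ + 4y₅ + y₆] = 0.166667·(42.034) = 7.0057.

7.0057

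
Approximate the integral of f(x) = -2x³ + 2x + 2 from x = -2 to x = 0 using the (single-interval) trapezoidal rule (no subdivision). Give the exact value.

16

T = (b−a)/2 · [f(-2) + f(0)] = 1·[14 + 2] = 16.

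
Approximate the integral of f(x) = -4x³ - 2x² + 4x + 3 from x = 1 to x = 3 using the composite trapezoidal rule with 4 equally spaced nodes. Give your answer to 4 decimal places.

-79.1852

h = (3 − 1)/3 = 0.666667.
Nodes x₀,…,x₃ = 1, 1.666667, 2.333333, 3.
f(x) = -4x³ - 2x² + 4x + 3: f₀=1, f₁=-14.407407, f₂=-49.370370, f₃=-111.
(h/2)·[f₀ + 2f₁ + 2f₂ + f₃] = 0.333333·(-237.555556) = -79.1852.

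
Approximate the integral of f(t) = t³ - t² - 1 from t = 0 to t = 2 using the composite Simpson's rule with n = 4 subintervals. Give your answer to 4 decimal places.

h = (2 − 0)/4 = 0.5.
Nodes t₀,…,t₄ = 0, 0.5, 1, 1.5, 2.
f(t) = t³ - t² - 1: f₀=-1, f₁=-1.125, f₂=-1, f₃=0.125, f₄=3.
(h/3)·[f₀ + 4f₁ + 2f₂ + 4f₃ + f₄] = 0.166667·(-4) = -0.6667.

-0.6667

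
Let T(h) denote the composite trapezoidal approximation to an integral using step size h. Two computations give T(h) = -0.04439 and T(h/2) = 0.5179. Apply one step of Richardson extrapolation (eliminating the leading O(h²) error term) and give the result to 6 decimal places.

0.705330

R = (4·T(h/2) − T(h)) / 3 = (4·0.5179 − (-0.04439))/3 = (2.11599)/3 = 0.705330.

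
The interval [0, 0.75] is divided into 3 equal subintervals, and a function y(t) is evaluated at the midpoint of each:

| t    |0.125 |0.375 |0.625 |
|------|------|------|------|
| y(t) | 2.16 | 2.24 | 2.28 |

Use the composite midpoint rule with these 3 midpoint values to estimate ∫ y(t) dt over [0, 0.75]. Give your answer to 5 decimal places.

h = 0.25, n = 3.
h·[y(m₁) + y(m₂) + y(m₃)] = 0.25·(6.68) = 1.67000.

1.67000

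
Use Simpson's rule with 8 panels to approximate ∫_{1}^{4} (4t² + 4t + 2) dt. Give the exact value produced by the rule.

h = (4 − 1)/8 = 0.375.
Nodes t₀,…,t₈ = 1, 1.375, 1.75, 2.125, 2.5, 2.875, 3.25, 3.625, 4.
f(t) = 4t² + 4t + 2: f₀=10, f₁=15.0625, f₂=21.25, f₃=28.5625, f₄=37, f₅=46.5625, f₆=57.25, f₇=69.0625, f₈=82.
(h/3)·[f₀ + 4f₁ + 2f₂ + 4f₃ + 2f₄ + 4f₅ + 2f₆ + 4f₇ + f₈] = 0.125·(960) = 120.

120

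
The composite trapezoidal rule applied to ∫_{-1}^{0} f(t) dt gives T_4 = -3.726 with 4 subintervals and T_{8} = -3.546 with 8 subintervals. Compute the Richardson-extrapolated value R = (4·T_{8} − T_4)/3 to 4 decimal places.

R = (4·T_{8} − T_4) / 3 = (4·(-3.546) − (-3.726))/3 = (-10.458)/3 = -3.4860.

-3.4860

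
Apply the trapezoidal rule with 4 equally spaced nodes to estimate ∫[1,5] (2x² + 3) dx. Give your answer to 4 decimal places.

h = (5 − 1)/3 = 1.333333.
Nodes x₀,…,x₃ = 1, 2.333333, 3.666667, 5.
f(x) = 2x² + 3: f₀=5, f₁=13.888889, f₂=29.888889, f₃=53.
(h/2)·[f₀ + 2f₁ + 2f₂ + f₃] = 0.666667·(145.555556) = 97.0370.

97.0370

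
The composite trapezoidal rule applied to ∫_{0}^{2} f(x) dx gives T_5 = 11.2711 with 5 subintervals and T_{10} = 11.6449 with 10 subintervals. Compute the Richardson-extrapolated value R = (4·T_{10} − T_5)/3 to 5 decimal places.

11.76950

R = (4·T_{10} − T_5) / 3 = (4·11.6449 − 11.2711)/3 = (35.3085)/3 = 11.76950.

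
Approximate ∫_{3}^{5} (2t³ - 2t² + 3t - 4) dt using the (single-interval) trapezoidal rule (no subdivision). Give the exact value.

T = (b−a)/2 · [f(3) + f(5)] = 1·[41 + 211] = 252.

252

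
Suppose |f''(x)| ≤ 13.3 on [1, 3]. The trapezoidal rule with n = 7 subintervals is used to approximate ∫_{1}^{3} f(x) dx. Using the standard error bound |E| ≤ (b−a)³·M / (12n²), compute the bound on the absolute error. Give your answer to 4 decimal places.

0.1810

|E| ≤ (2)³·13.3 / (12·7²) = 106.4/588 = 0.1810.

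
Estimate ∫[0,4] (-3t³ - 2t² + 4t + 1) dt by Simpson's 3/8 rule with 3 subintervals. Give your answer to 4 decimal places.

h = (4 − 0)/3 = 1.333333.
Nodes t₀,…,t₃ = 0, 1.333333, 2.666667, 4.
f(t) = -3t³ - 2t² + 4t + 1: f₀=1, f₁=-4.333333, f₂=-59.444444, f₃=-207.
(3h/8)·[f₀ + 3f₁ + 3f₂ + f₃] = 0.5·(-397.333333) = -198.6667.

-198.6667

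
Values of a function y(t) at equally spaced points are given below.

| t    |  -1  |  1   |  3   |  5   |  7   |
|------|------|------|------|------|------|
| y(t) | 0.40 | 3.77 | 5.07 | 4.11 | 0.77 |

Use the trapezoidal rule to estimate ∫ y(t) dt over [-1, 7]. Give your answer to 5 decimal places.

27.07000

h = 2, n = 4.
(h/2)·[y₀ + 2y₁ + 2y₂ + 2y₃ + y₄] = 1·(27.07) = 27.07000.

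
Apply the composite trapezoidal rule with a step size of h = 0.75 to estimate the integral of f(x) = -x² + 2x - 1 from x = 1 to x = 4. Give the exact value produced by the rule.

h = (4 − 1)/4 = 0.75.
Nodes x₀,…,x₄ = 1, 1.75, 2.5, 3.25, 4.
f(x) = -x² + 2x - 1: f₀=0, f₁=-0.5625, f₂=-2.25, f₃=-5.0625, f₄=-9.
(h/2)·[f₀ + 2f₁ + 2f₂ + 2f₃ + f₄] = 0.375·(-24.75) = -9.28125.

-9.28125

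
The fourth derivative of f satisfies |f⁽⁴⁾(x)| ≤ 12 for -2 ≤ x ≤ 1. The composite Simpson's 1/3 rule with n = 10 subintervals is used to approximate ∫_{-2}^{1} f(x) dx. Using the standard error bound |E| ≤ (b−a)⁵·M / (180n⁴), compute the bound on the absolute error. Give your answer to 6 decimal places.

|E| ≤ (3)⁵·12 / (180·10⁴) = 2916/1800000 = 0.001620.

0.001620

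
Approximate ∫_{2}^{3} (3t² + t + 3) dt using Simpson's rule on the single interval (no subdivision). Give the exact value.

24.5

S = (b−a)/6 · [f(2) + 4f(2.5) + f(3)] = 0.166667·[17 + 4·24.25 + 33] = 24.5.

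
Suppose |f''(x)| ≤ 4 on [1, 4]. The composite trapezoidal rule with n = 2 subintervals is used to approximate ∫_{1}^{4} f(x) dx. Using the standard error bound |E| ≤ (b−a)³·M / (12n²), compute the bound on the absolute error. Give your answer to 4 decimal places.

|E| ≤ (3)³·4 / (12·2²) = 108/48 = 2.2500.

2.2500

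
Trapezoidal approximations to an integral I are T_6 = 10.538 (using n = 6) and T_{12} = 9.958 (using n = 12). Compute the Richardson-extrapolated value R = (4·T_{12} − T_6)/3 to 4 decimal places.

R = (4·T_{12} − T_6) / 3 = (4·9.958 − 10.538)/3 = (29.294)/3 = 9.7647.

9.7647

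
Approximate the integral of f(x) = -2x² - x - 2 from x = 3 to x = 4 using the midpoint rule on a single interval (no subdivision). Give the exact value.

M = (b−a)·f(3.5) = 1·(-30) = -30.

-30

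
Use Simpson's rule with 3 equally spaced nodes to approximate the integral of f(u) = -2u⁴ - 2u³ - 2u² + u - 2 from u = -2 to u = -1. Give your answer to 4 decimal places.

h = (-1 − (-2))/2 = 0.5.
Nodes u₀,…,u₂ = -2, -1.5, -1.
f(u) = -2u⁴ - 2u³ - 2u² + u - 2: f₀=-28, f₁=-11.375, f₂=-5.
(h/3)·[f₀ + 4f₁ + f₂] = 0.166667·(-78.5) = -13.0833.

-13.0833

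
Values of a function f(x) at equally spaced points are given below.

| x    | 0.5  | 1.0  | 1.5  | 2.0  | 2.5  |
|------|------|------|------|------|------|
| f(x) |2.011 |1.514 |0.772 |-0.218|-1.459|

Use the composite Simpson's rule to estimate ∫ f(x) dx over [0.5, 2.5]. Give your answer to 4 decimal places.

h = 0.5, n = 4.
(h/3)·[y₀ + 4y₁ + 2y₂ + 4y₃ + y₄] = 0.166667·(7.280) = 1.2133.

1.2133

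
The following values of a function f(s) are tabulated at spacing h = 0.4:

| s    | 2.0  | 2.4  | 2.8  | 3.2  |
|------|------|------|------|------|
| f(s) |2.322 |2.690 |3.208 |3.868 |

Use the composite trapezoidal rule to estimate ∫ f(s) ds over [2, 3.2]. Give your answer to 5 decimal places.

3.59720

h = 0.4, n = 3.
(h/2)·[y₀ + 2y₁ + 2y₂ + y₃] = 0.2·(17.986) = 3.59720.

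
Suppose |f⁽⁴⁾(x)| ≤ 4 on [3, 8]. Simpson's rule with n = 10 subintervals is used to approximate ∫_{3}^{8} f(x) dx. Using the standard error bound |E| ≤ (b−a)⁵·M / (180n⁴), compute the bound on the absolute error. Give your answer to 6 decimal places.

0.006944

|E| ≤ (5)⁵·4 / (180·10⁴) = 12500/1800000 = 0.006944.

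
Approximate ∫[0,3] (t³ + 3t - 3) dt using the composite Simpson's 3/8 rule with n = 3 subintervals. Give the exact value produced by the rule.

24.75

h = (3 − 0)/3 = 1.
Nodes t₀,…,t₃ = 0, 1, 2, 3.
f(t) = t³ + 3t - 3: f₀=-3, f₁=1, f₂=11, f₃=33.
(3h/8)·[f₀ + 3f₁ + 3f₂ + f₃] = 0.375·(66) = 24.75.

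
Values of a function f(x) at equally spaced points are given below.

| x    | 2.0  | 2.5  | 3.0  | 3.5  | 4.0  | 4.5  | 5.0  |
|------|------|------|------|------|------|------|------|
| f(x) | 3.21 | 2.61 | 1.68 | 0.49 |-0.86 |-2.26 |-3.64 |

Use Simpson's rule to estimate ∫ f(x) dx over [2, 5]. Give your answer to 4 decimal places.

0.7617

h = 0.5, n = 6.
(h/3)·[y₀ + 4y₁ + 2y₂ + 4y₃ + 2y₄ + 4y₅ + y₆] = 0.166667·(4.57) = 0.7617.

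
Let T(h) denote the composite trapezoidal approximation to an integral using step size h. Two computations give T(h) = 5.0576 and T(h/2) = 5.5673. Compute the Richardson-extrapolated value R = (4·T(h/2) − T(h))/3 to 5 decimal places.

5.73720

R = (4·T(h/2) − T(h)) / 3 = (4·5.5673 − 5.0576)/3 = (17.2116)/3 = 5.73720.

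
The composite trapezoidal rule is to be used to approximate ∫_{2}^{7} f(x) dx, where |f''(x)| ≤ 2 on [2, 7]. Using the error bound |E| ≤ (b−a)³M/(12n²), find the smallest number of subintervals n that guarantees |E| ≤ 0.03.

Need 250/(12n²) ≤ 0.03.
n² ≥ 250/(12·0.03) = 694.444 ⇒ n ≥ 26.3523, so the smallest n is 27.

27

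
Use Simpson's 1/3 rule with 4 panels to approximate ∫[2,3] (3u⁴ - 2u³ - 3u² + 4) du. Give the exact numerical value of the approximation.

79.1015625

h = (3 − 2)/4 = 0.25.
Nodes u₀,…,u₄ = 2, 2.25, 2.5, 2.75, 3.
f(u) = 3u⁴ - 2u³ - 3u² + 4: f₀=24, f₁=42.91796875, f₂=71.1875, f₃=111.29296875, f₄=166.
(h/3)·[f₀ + 4f₁ + 2f₂ + 4f₃ + f₄] = 0.083333·(949.21875) = 79.1015625.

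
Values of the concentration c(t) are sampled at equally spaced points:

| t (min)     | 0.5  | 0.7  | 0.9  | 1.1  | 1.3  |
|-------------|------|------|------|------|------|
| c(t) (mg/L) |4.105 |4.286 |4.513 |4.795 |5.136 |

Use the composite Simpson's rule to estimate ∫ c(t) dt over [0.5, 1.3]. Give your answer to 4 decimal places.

h = 0.2, n = 4.
(h/3)·[y₀ + 4y₁ + 2y₂ + 4y₃ + y₄] = 0.066667·(54.591) = 3.6394.

3.6394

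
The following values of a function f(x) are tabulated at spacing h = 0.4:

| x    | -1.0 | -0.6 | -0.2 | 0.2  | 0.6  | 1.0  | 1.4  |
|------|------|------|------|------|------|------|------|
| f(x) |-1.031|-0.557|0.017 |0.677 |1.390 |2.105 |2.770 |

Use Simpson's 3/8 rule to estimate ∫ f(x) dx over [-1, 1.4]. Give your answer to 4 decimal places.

h = 0.4, n = 6.
(3h/8)·[y₀ + 3y₁ + 3y₂ + 2y₃ + 3y₄ + 3y₅ + y₆] = 0.15·(11.958) = 1.7937.

1.7937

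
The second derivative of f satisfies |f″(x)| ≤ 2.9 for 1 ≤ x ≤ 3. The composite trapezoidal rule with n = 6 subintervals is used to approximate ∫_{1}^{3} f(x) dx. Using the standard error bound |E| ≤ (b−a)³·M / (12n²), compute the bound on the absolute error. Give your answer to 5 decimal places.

|E| ≤ (2)³·2.9 / (12·6²) = 23.2/432 = 0.05370.

0.05370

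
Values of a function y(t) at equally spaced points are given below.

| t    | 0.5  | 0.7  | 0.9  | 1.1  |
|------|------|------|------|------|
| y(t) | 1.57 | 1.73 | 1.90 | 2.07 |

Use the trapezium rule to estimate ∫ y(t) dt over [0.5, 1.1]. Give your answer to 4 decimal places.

h = 0.2, n = 3.
(h/2)·[y₀ + 2y₁ + 2y₂ + y₃] = 0.1·(10.90) = 1.0900.

1.0900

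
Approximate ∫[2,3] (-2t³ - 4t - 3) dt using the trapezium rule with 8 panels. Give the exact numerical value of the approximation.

-45.5390625

h = (3 − 2)/8 = 0.125.
Nodes t₀,…,t₈ = 2, 2.125, 2.25, 2.375, 2.5, 2.625, 2.75, 2.875, 3.
f(t) = -2t³ - 4t - 3: f₀=-27, f₁=-30.69140625, f₂=-34.78125, f₃=-39.29296875, f₄=-44.25, f₅=-49.67578125, f₆=-55.59375, f₇=-62.02734375, f₈=-69.
(h/2)·[f₀ + 2f₁ + 2f₂ + 2f₃ + 2f₄ + 2f₅ + 2f₆ + 2f₇ + f₈] = 0.0625·(-728.625) = -45.5390625.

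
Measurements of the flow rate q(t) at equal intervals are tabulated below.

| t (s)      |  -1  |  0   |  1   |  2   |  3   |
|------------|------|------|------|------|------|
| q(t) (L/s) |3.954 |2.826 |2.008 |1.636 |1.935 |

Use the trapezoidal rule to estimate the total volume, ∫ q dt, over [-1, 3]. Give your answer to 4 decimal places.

h = 1, n = 4.
(h/2)·[y₀ + 2y₁ + 2y₂ + 2y₃ + y₄] = 0.5·(18.829) = 9.4145.

9.4145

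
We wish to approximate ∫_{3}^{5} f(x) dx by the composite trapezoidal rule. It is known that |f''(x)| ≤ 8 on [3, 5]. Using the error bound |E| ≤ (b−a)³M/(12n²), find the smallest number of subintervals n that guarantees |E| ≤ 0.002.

52

Need 64/(12n²) ≤ 0.002.
n² ≥ 64/(12·0.002) = 2666.67 ⇒ n ≥ 51.6398, so the smallest n is 52.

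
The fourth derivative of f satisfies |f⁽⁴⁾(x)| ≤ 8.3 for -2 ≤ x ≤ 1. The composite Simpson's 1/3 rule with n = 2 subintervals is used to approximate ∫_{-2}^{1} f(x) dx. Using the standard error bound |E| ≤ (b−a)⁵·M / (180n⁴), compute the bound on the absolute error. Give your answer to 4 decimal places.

|E| ≤ (3)⁵·8.3 / (180·2⁴) = 2016.9/2880 = 0.7003.

0.7003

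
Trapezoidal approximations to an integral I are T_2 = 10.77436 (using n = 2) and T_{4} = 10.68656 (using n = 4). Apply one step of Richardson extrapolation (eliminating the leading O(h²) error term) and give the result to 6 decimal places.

10.657293

R = (4·T_{4} − T_2) / 3 = (4·10.68656 − 10.77436)/3 = (31.97188)/3 = 10.657293.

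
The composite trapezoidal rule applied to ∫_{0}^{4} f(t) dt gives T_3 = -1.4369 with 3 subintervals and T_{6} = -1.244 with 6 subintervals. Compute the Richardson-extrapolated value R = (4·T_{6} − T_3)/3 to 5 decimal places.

-1.17970

R = (4·T_{6} − T_3) / 3 = (4·(-1.244) − (-1.4369))/3 = (-3.5391)/3 = -1.17970.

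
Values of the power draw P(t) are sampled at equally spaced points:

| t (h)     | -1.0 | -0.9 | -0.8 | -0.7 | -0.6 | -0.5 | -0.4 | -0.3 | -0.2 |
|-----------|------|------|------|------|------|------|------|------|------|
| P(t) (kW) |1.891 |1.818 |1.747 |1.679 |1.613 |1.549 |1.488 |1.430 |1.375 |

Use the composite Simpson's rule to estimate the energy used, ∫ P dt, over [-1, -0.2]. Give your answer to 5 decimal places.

h = 0.1, n = 8.
(h/3)·[y₀ + 4y₁ + 2y₂ + 4y₃ + 2y₄ + 4y₅ + 2y₆ + 4y₇ + y₈] = 0.033333·(38.866) = 1.29553.

1.29553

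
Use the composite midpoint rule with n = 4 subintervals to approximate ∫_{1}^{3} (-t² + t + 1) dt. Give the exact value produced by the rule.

h = (3 − 1)/4 = 0.5.
Midpoints m₁,…,m₄ = 1.25, 1.75, 2.25, 2.75.
f(m₁)=0.6875, f(m₂)=-0.3125, f(m₃)=-1.8125, f(m₄)=-3.8125.
h·[f(m₁) + f(m₂) + f(m₃) + f(m₄)] = 0.5·(-5.25) = -2.625.

-2.625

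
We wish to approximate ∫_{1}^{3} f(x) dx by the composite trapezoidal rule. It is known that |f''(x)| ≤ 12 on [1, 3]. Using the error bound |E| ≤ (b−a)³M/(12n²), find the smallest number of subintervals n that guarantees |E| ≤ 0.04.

Need 96/(12n²) ≤ 0.04.
n² ≥ 96/(12·0.04) = 200 ⇒ n ≥ 14.1421, so the smallest n is 15.

15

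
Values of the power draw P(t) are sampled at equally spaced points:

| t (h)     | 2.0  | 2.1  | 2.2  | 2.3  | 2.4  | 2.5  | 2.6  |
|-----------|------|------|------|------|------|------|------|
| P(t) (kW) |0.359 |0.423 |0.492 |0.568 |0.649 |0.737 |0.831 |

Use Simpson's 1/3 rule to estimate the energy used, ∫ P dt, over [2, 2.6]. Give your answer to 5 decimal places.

0.34613

h = 0.1, n = 6.
(h/3)·[y₀ + 4y₁ + 2y₂ + 4y₃ + 2y₄ + 4y₅ + y₆] = 0.033333·(10.384) = 0.34613.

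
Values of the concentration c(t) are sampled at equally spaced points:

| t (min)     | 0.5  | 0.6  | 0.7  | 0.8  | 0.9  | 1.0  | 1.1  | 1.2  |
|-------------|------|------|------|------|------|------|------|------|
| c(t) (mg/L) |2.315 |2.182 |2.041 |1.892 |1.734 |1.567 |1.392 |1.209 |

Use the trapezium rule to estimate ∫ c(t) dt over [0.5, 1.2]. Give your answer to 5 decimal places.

1.25700

h = 0.1, n = 7.
(h/2)·[y₀ + 2y₁ + 2y₂ + 2y₃ + 2y₄ + 2y₅ + 2y₆ + y₇] = 0.05·(25.140) = 1.25700.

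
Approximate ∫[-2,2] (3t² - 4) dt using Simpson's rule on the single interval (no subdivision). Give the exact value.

S = (b−a)/6 · [f(-2) + 4f(0) + f(2)] = 0.666667·[8 + 4·(-4) + 8] = 0.

0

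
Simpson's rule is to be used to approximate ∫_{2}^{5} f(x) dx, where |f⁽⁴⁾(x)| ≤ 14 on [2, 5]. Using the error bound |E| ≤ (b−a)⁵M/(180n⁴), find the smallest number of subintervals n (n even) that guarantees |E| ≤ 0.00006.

Need 3402/(180n⁴) ≤ 0.00006.
n⁴ ≥ 3402/(180·0.00006) = 315000 ⇒ n ≥ 23.6907, so the smallest even n is 24. (n must be even for Simpson's rule.)

24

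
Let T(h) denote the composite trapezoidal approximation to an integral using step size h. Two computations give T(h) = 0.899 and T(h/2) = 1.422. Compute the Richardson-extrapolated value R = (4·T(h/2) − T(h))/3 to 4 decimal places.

1.5963

R = (4·T(h/2) − T(h)) / 3 = (4·1.422 − 0.899)/3 = (4.789)/3 = 1.5963.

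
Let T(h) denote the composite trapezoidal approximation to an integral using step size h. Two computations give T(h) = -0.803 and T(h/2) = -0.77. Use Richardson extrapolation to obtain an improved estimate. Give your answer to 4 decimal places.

-0.7590

R = (4·T(h/2) − T(h)) / 3 = (4·(-0.77) − (-0.803))/3 = (-2.277)/3 = -0.7590.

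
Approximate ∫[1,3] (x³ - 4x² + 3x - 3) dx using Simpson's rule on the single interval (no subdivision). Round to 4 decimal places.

S = (b−a)/6 · [f(1) + 4f(2) + f(3)] = 0.333333·[(-3) + 4·(-5) + (-3)] = -8.6667.

-8.6667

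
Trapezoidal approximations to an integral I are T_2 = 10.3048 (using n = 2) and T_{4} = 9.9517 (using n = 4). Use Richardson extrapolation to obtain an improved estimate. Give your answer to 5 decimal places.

R = (4·T_{4} − T_2) / 3 = (4·9.9517 − 10.3048)/3 = (29.5020)/3 = 9.83400.

9.83400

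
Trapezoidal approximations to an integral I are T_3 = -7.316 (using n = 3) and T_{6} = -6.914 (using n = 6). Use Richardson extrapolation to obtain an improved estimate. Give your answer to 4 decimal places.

R = (4·T_{6} − T_3) / 3 = (4·(-6.914) − (-7.316))/3 = (-20.340)/3 = -6.7800.

-6.7800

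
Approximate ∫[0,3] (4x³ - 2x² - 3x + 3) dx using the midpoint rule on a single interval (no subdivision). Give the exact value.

22.5

M = (b−a)·f(1.5) = 3·(7.5) = 22.5.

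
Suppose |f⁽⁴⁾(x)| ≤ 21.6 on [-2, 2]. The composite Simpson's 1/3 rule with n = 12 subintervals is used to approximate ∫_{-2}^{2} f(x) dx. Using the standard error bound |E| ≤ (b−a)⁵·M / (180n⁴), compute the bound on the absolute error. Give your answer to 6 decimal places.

|E| ≤ (4)⁵·21.6 / (180·12⁴) = 22118.4/3732480 = 0.005926.

0.005926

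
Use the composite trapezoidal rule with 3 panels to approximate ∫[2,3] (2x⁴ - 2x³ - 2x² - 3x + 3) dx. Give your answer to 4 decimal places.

35.8251

h = (3 − 2)/3 = 0.333333.
Nodes x₀,…,x₃ = 2, 2.333333, 2.666667, 3.
f(x) = 2x⁴ - 2x³ - 2x² - 3x + 3: f₀=5, f₁=18.987654, f₂=43.987654, f₃=84.
(h/2)·[f₀ + 2f₁ + 2f₂ + f₃] = 0.166667·(214.950617) = 35.8251.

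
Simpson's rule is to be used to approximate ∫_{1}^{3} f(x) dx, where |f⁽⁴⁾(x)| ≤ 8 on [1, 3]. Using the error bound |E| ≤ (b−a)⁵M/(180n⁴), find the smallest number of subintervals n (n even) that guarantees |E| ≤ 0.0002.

Need 256/(180n⁴) ≤ 0.0002.
n⁴ ≥ 256/(180·0.0002) = 7111.11 ⇒ n ≥ 9.1830, so the smallest even n is 10. (n must be even for Simpson's rule.)

10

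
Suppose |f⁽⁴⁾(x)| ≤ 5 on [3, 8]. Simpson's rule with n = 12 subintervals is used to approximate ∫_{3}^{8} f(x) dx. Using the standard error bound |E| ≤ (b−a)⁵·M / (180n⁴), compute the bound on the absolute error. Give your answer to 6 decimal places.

0.004186

|E| ≤ (5)⁵·5 / (180·12⁴) = 15625/3732480 = 0.004186.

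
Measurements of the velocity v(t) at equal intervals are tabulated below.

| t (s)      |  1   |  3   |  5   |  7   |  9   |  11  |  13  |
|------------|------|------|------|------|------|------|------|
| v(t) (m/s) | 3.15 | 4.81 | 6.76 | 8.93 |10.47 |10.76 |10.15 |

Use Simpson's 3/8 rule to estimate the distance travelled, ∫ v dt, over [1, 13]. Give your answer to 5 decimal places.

97.17000

h = 2, n = 6.
(3h/8)·[y₀ + 3y₁ + 3y₂ + 2y₃ + 3y₄ + 3y₅ + y₆] = 0.75·(129.56) = 97.17000.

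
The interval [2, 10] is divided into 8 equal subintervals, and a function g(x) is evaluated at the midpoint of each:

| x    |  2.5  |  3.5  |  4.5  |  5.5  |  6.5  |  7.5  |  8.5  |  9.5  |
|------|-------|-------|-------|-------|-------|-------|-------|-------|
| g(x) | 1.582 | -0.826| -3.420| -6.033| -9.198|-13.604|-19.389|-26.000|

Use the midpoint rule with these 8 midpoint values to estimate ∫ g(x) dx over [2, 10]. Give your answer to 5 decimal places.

h = 1, n = 8.
h·[y(m₁) + y(m₂) + y(m₃) + y(m₄) + y(m₅) + y(m₆) + y(m₇) + y(m₈)] = 1·(-76.888) = -76.88800.

-76.88800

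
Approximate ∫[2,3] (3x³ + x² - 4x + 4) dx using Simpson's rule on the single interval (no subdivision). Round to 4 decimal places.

49.0833

S = (b−a)/6 · [f(2) + 4f(2.5) + f(3)] = 0.166667·[24 + 4·47.125 + 82] = 49.0833.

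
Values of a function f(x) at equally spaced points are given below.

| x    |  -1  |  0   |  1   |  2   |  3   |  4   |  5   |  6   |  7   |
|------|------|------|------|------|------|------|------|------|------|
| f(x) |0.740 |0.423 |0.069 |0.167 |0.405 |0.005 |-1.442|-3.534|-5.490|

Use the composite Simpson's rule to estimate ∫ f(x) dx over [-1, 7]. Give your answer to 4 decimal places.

h = 1, n = 8.
(h/3)·[y₀ + 4y₁ + 2y₂ + 4y₃ + 2y₄ + 4y₅ + 2y₆ + 4y₇ + y₈] = 0.333333·(-18.442) = -6.1473.

-6.1473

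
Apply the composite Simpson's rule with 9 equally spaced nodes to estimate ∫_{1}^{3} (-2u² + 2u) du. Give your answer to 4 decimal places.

-9.3333

h = (3 − 1)/8 = 0.25.
Nodes u₀,…,u₈ = 1, 1.25, 1.5, 1.75, 2, 2.25, 2.5, 2.75, 3.
f(u) = -2u² + 2u: f₀=0, f₁=-0.625, f₂=-1.5, f₃=-2.625, f₄=-4, f₅=-5.625, f₆=-7.5, f₇=-9.625, f₈=-12.
(h/3)·[f₀ + 4f₁ + 2f₂ + 4f₃ + 2f₄ + 4f₅ + 2f₆ + 4f₇ + f₈] = 0.083333·(-112) = -9.3333.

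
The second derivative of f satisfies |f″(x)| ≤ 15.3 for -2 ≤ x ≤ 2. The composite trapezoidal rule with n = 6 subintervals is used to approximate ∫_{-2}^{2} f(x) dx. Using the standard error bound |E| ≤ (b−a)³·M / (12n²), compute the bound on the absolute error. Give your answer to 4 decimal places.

2.2667

|E| ≤ (4)³·15.3 / (12·6²) = 979.2/432 = 2.2667.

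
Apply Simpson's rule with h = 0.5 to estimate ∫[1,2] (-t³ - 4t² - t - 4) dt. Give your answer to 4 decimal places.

-18.5833

h = (2 − 1)/2 = 0.5.
Nodes t₀,…,t₂ = 1, 1.5, 2.
f(t) = -t³ - 4t² - t - 4: f₀=-10, f₁=-17.875, f₂=-30.
(h/3)·[f₀ + 4f₁ + f₂] = 0.166667·(-111.5) = -18.5833.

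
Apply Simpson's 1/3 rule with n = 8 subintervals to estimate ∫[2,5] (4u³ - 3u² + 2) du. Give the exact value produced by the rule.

h = (5 − 2)/8 = 0.375.
Nodes u₀,…,u₈ = 2, 2.375, 2.75, 3.125, 3.5, 3.875, 4.25, 4.625, 5.
f(u) = 4u³ - 3u² + 2: f₀=22, f₁=38.6640625, f₂=62.5, f₃=94.7734375, f₄=136.75, f₅=189.6953125, f₆=254.875, f₇=333.5546875, f₈=427.
(h/3)·[f₀ + 4f₁ + 2f₂ + 4f₃ + 2f₄ + 4f₅ + 2f₆ + 4f₇ + f₈] = 0.125·(3984) = 498.

498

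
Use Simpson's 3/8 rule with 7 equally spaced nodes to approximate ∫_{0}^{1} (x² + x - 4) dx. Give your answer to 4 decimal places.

-3.1667

h = (1 − 0)/6 = 0.166667.
Nodes x₀,…,x₆ = 0, 0.166667, 0.333333, 0.5, 0.666667, 0.833333, 1.
f(x) = x² + x - 4: f₀=-4, f₁=-3.805556, f₂=-3.555556, f₃=-3.25, f₄=-2.888889, f₅=-2.472222, f₆=-2.
(3h/8)·[f₀ + 3f₁ + 3f₂ + 2f₃ + 3f₄ + 3f₅ + f₆] = 0.0625·(-50.666667) = -3.1667.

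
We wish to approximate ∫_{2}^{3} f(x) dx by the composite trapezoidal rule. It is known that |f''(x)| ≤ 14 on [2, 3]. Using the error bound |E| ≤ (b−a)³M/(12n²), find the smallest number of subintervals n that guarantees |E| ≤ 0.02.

Need 14/(12n²) ≤ 0.02.
n² ≥ 14/(12·0.02) = 58.3333 ⇒ n ≥ 7.6376, so the smallest n is 8.

8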